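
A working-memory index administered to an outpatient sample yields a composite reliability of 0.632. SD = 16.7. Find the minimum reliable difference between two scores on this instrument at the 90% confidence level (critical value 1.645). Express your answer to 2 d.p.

SEM = 16.700 · √(1 − 0.632) = 16.700 · √0.368 ≈ 16.700 · 0.607 ≈ 10.131
SE_diff = √2 · SEM ≈ 14.327
Minimum reliable difference = 1.645 · SE_diff ≈ 1.645 · 14.327 ≈ 23.568

23.57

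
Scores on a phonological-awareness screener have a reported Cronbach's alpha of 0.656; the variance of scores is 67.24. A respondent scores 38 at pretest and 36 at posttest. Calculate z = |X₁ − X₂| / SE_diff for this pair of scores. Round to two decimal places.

σ = 67.24^(1/2) = 8.2000
SEM = 8.2000 · √(1 − 0.6560) = 8.2000 · √0.3440 ≃ 8.2000 · 0.5865 ≃ 4.8094
SE_diff = √2 · SEM ≃ 6.8016
z = 2 / 6.8016 ≃ 0.2941

0.29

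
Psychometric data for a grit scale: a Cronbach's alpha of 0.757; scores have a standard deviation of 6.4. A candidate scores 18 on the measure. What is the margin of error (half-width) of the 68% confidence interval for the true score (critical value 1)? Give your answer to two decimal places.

The standard error of measurement is 6.40000×√(1 − 0.75700) ≃ 6.40000×0.49295 ≃ 3.15488.
1 × SEM ≃ 3.15488

3.15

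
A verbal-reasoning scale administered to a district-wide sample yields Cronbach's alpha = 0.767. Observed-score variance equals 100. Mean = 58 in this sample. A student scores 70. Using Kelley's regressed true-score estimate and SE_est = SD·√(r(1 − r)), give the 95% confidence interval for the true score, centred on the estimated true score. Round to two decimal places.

SD = √100 = 10.000
Estimated true score = 0.767×70 + (1 − 0.767)×58 ≈ 67.204
SE_est = SD × √(r(1 − r)) = 10.000 × √0.179 ≈ 10.000 × 0.423 ≈ 4.227
95% CI: 67.204 ± 8.286 ≈ (58.918, 75.490)

[58.92, 75.49]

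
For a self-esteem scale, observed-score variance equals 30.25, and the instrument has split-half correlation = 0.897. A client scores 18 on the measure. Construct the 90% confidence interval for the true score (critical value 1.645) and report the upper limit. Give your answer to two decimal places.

20.11

SD = √30.25 = 5.50000
Full-length reliability (Spearman-Brown) = 2(0.897)/(1+0.897) ≈ 0.94570
SEM = 5.50000 × √(1 − 0.94570) = 5.50000 × √0.05430 ≈ 5.50000 × 0.23302 ≈ 1.28159
Half-width = 1.645×1.28159 ≈ 2.10821
Upper bound: 18 + 2.10821 = 20.10821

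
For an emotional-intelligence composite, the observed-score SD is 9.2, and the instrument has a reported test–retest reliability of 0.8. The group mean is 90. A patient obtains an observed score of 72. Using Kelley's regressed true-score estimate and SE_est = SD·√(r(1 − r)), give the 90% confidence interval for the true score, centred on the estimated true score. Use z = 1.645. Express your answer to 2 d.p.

T̂ = 0.8000(72) + 0.2000(90) ≈ 75.6000
SE_est = SD · √(r(1 − r)) = 9.2000 · √0.1600 ≈ 9.2000 · 0.4000 ≈ 3.6800
90% CI: 75.6000 ± 6.0536 ≈ (69.5464, 81.6536)

[69.55, 81.65]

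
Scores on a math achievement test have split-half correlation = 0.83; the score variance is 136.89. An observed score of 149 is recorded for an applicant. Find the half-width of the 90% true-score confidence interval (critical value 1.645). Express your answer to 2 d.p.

5.87

SD = √136.89 = 11.7000
r_full = 2·0.83 / (1 + 0.83) ≈ 0.9071
The standard error of measurement is 11.7000·√(1 − 0.9071) ≈ 11.7000·0.3048 ≈ 3.5660.
Half-width = 1.645·3.5660 ≈ 5.8661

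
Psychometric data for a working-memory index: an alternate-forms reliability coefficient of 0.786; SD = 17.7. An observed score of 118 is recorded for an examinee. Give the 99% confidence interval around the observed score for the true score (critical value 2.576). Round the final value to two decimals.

[96.91, 139.09]

SEM = 17.7000 × √(1 − 0.7860) = 17.7000 × √0.2140 ≃ 17.7000 × 0.4626 ≃ 8.1880
2.576 × SEM ≃ 21.0924
CI = 118 ± 21.0924 → [96.9076, 139.0924]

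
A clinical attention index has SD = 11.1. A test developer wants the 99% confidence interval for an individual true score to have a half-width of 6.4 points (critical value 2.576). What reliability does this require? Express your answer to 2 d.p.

SEM needed = half-width / z = 6.4/2.576 ≈ 2.4845
r = 1 − (2.4845/11.1)² ≈ 1 − 0.0501 ≈ 0.9499

0.95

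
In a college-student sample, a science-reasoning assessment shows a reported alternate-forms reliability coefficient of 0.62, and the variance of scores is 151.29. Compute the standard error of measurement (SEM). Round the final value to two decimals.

7.58

σ = 151.29^(1/2) = 12.3000
SEM = 12.3000 * √(1 − 0.6200) = 12.3000 * √0.3800 ≈ 12.3000 * 0.6164 ≈ 7.5822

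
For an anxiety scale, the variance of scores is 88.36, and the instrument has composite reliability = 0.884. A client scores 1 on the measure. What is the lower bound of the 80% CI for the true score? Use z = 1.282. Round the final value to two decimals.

-3.10

σ = 88.36^(1/2) = 9.400
SEM = 9.400 * √(1 − 0.884) = 9.400 * √0.116 ≈ 9.400 * 0.341 ≈ 3.202
Margin = 1.282 * 3.202 ≈ 4.104
Lower bound: 1 − 4.104 = -3.104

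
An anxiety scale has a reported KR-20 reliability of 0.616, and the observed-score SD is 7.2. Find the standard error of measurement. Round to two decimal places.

The standard error of measurement is 7.2000*√(1 − 0.6160) ≈ 7.2000*0.6197 ≈ 4.4617.

4.46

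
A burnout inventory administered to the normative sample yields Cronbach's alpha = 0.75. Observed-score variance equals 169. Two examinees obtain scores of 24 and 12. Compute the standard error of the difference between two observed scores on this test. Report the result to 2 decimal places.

9.19

SD = √169 ≈ 13.000
SEM = 13.000 · √(1 − 0.750) = 13.000 · √0.250 ≈ 13.000 · 0.500 ≈ 6.500
Standard error of the difference = 6.500·√2 ≈ 9.192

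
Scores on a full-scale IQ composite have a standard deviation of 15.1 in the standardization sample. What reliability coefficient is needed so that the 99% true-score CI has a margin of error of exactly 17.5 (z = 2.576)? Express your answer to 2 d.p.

Required SEM = 17.5 / 2.576 ≈ 6.7935
r = 1 − (6.7935/15.1)² ≈ 1 − 0.2024 ≈ 0.7976

0.80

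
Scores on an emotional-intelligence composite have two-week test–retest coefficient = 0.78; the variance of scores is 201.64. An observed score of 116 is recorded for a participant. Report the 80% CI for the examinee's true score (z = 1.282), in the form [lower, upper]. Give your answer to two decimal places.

[107.46, 124.54]

SD = √201.64 ≈ 14.2000
SEM = 14.2000 * √(1 − 0.7800) = 14.2000 * √0.2200 ≈ 14.2000 * 0.4690 ≈ 6.6604
Half-width = 1.282*6.6604 ≈ 8.5386
CI = 116 ± 8.5386 → [107.4614, 124.5386]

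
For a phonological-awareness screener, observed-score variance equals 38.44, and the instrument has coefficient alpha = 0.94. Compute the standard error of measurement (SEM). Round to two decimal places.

1.52

SD = √38.44 = 6.2000
SEM = 6.2000 × √(1 − 0.9400) = 6.2000 × √0.0600 ≈ 6.2000 × 0.2449 ≈ 1.5187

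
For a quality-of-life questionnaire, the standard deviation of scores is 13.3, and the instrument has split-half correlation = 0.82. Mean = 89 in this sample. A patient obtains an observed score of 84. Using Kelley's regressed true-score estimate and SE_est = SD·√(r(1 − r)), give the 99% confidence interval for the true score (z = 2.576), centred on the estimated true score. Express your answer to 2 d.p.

r_full = 2·0.82 / (1 + 0.82) ≈ 0.9011
T̂ = 0.9011(84) + 0.0989(89) ≈ 84.4945
SE_est = 13.3000·√(0.9011·0.0989) ≈ 3.9704
99% CI: 84.4945 ± 10.2278 ≈ (74.2667, 94.7224)

[74.27, 94.72]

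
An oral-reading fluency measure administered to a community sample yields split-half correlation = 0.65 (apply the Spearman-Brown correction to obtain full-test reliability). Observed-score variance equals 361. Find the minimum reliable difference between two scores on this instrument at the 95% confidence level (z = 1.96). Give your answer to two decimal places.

24.26

SD = √361 ≈ 19.00000
Full-length reliability (Spearman-Brown) = 2(0.65)/(1+0.65) ≈ 0.78788
SEM = 19.00000 * √(1 − 0.78788) = 19.00000 * √0.21212 ≈ 19.00000 * 0.46057 ≈ 8.75076
SE_diff = √2 * SEM ≈ 12.37544
Minimum reliable difference = 1.96 * SE_diff ≈ 1.96 * 12.37544 ≈ 24.25586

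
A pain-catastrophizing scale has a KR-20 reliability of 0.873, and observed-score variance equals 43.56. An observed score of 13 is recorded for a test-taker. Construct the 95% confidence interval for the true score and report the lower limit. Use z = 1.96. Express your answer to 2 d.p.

σ = 43.56^(1/2) = 6.6000
SEM = 6.6000 × √(1 − 0.8730) = 6.6000 × √0.1270 ≈ 6.6000 × 0.3564 ≈ 2.3520
Half-width = 1.96×2.3520 ≈ 4.6100
Lower bound: 13 − 4.6100 = 8.3900

8.39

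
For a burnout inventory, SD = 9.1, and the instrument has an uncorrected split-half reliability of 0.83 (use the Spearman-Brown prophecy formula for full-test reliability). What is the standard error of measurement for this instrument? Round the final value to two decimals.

Full-length reliability (Spearman-Brown) = 2(0.83)/(1+0.83) ≃ 0.9071
SEM = 9.1000×√(1 − 0.9071) ≃ 2.7736

2.77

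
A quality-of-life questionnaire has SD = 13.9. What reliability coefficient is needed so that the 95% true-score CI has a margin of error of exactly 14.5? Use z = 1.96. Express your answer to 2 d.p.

Required SEM = 14.5 / 1.96 ≃ 7.39796
Required reliability = 1 − (SEM/SD)² = 1 − 0.28327 ≃ 0.71673

0.72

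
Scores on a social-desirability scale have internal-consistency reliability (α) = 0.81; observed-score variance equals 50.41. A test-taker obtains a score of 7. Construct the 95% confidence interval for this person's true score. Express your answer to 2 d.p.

σ = 50.41^(1/2) = 7.100
SEM = 7.100×√(1 − 0.810) ≈ 3.095
Margin = 1.96 × 3.095 ≈ 6.066
95% CI: 7 ± 6.066 = [0.934, 13.066]

[0.93, 13.07]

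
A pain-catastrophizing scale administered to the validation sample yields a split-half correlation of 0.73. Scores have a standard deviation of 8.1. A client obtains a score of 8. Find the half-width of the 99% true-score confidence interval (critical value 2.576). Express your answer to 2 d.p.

8.24

r_full = 2·0.73 / (1 + 0.73) ≈ 0.8439
The standard error of measurement is 8.1000×√(1 − 0.8439) ≈ 8.1000×0.3951 ≈ 3.2000.
Half-width = 2.576×3.2000 ≈ 8.2431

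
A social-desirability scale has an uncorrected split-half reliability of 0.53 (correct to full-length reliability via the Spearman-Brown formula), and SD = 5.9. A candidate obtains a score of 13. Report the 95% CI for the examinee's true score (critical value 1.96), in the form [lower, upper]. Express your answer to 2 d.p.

[6.59, 19.41]

Spearman-Brown: r = 2(0.53) / (1 + 0.53) = 1.0600 / 1.5300 ≈ 0.6928
SEM = 5.9000 × √(1 − 0.6928) = 5.9000 × √0.3072 ≈ 5.9000 × 0.5542 ≈ 3.2701
Margin = 1.96 × 3.2701 ≈ 6.4093
CI = 13 ± 6.4093 → [6.5907, 19.4093]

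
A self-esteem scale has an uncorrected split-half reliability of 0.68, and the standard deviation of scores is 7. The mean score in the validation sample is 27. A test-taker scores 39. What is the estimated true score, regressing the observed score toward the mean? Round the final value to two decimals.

36.71

Spearman-Brown: r = 2(0.68) / (1 + 0.68) = 1.360 / 1.680 ≃ 0.810
T̂ = 0.810(39) + 0.190(27) ≃ 36.714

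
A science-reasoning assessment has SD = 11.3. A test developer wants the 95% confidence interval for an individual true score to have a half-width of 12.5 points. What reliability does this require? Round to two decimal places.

0.68

SEM needed = half-width / z = 12.5/1.96 ≃ 6.3776
r = 1 − (6.3776/11.3)² ≃ 1 − 0.3185 ≃ 0.6815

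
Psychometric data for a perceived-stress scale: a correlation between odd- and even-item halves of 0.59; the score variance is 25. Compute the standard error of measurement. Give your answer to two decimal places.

SD = √25 ≈ 5.00000
Full-length reliability (Spearman-Brown) = 2(0.59)/(1+0.59) ≈ 0.74214
SEM = 5.00000*√(1 − 0.74214) ≈ 2.53900

2.54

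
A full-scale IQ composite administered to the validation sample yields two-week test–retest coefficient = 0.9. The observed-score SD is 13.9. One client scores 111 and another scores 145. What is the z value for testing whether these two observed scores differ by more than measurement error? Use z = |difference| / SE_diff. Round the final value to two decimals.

SEM = 13.900*√(1 − 0.900) ≈ 4.396
Standard error of the difference = 4.396·√2 ≈ 6.216
z = |111 − 145| / 6.216 = 34 / 6.216 ≈ 5.470

5.47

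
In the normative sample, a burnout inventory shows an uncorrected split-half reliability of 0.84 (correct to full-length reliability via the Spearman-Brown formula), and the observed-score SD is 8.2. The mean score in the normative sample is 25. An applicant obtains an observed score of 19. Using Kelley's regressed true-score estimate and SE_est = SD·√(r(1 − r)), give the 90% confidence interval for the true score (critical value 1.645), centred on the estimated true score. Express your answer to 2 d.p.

r_full = 2·0.84 / (1 + 0.84) ≈ 0.9130
T̂ = 0.9130(19) + 0.0870(25) ≈ 19.5217
SE_est = 8.2000·√[r(1 − r)] ≈ 2.3105
90% CI: 19.5217 ± 3.8008 ≈ (15.7209, 23.3226)

[15.72, 23.32]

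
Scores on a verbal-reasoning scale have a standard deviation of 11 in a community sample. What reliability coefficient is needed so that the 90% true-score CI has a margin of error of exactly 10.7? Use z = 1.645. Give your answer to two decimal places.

0.65

Required SEM = 10.7 / 1.645 ≃ 6.505
r = 1 − (6.505/11)² ≃ 1 − 0.350 ≃ 0.650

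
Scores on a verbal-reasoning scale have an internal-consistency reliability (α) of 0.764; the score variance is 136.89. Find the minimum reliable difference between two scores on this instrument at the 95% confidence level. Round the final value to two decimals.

15.75

SD = √136.89 ≃ 11.7000
SEM = 11.7000*√(1 − 0.7640) ≃ 5.6838
SE_diff = √2 * SEM ≃ 8.0382
Minimum reliable difference = 1.96 * SE_diff ≃ 1.96 * 8.0382 ≃ 15.7548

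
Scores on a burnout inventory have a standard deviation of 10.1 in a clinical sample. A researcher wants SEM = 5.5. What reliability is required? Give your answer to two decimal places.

r = 1 − (5.500/10.1)² ≈ 1 − 0.297 ≈ 0.703

0.70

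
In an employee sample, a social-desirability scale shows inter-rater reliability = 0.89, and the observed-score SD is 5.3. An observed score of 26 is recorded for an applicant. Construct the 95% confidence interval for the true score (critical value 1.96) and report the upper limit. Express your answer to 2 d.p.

29.45

The standard error of measurement is 5.300·√(1 − 0.890) ≈ 5.300·0.332 ≈ 1.758.
Margin = 1.96 · 1.758 ≈ 3.445
Upper limit = 26 + 3.445 ≈ 29.445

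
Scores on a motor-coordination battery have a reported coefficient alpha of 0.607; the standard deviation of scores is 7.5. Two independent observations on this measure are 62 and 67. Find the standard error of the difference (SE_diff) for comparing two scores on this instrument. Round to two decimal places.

6.65

SEM = 7.5000 · √(1 − 0.6070) = 7.5000 · √0.3930 ≈ 7.5000 · 0.6269 ≈ 4.7017
Standard error of the difference = 4.7017·√2 ≈ 6.6492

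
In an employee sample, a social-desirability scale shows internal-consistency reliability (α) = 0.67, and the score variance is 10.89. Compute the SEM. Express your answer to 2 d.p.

1.90

σ = 10.89^(1/2) = 3.300
SEM = 3.300 · √(1 − 0.670) = 3.300 · √0.330 ≈ 3.300 · 0.574 ≈ 1.896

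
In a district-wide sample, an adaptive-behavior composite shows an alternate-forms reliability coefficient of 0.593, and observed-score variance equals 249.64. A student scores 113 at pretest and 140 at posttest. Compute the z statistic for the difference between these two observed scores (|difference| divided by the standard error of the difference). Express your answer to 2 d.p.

SD = √249.64 ≃ 15.8000
SEM = 15.8000×√(1 − 0.5930) ≃ 10.0799
SE_diff = √2 × SEM ≃ 14.2551
z = |113 − 140| / 14.2551 = 27 / 14.2551 ≃ 1.8941

1.89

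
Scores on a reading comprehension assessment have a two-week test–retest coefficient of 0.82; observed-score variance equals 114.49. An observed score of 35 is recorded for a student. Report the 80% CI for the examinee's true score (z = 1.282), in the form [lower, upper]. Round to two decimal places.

SD = √114.49 = 10.700
SEM = 10.700 × √(1 − 0.820) = 10.700 × √0.180 ≈ 10.700 × 0.424 ≈ 4.540
Half-width = 1.282×4.540 ≈ 5.820
Interval: (29.180, 40.820)

[29.18, 40.82]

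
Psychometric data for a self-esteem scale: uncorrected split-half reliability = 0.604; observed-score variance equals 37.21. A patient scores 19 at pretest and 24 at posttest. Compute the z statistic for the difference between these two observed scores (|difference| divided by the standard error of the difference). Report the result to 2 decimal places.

SD = √37.21 = 6.10000
Full-length reliability (Spearman-Brown) = 2(0.604)/(1+0.604) ≈ 0.75312
SEM = 6.10000 * √(1 − 0.75312) = 6.10000 * √0.24688 ≈ 6.10000 * 0.49687 ≈ 3.03093
SE_diff = √2 * SEM ≈ 4.28638
z = |19 − 24| / 4.28638 = 5 / 4.28638 ≈ 1.16649

1.17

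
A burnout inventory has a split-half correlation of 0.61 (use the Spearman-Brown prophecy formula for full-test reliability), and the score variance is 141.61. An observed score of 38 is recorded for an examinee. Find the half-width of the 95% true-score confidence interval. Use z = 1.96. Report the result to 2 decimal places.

SD = √141.61 = 11.900
r_full = 2·0.61 / (1 + 0.61) ≈ 0.758
SEM = 11.900*√(1 − 0.758) ≈ 5.857
Half-width = 1.96*5.857 ≈ 11.479

11.48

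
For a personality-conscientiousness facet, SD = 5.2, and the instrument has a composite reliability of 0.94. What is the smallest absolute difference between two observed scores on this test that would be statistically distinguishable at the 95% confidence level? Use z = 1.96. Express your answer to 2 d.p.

3.53

SEM = 5.200*√(1 − 0.940) ≈ 1.274
Standard error of the difference = 1.274·√2 ≈ 1.801
Smallest detectable difference = 1.96*1.801 ≈ 3.531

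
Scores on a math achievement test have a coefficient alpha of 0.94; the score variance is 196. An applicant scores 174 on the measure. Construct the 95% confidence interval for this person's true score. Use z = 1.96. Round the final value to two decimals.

[167.28, 180.72]

SD = √196 = 14.00000
SEM = 14.00000·√(1 − 0.94000) ≈ 3.42929
Half-width = 1.96·3.42929 ≈ 6.72140
CI = 174 ± 6.72140 → [167.27860, 180.72140]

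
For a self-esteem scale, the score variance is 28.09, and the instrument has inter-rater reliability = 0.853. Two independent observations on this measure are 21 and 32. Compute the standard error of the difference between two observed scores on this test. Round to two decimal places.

2.87

SD = √28.09 ≈ 5.300
SEM = 5.300 * √(1 − 0.853) = 5.300 * √0.147 ≈ 5.300 * 0.383 ≈ 2.032
Standard error of the difference = 2.032·√2 ≈ 2.874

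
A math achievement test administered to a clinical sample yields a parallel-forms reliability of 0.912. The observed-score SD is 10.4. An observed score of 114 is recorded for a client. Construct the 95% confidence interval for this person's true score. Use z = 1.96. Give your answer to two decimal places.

SEM = 10.40000 * √(1 − 0.91200) = 10.40000 * √0.08800 ≈ 10.40000 * 0.29665 ≈ 3.08514
Half-width = 1.96*3.08514 ≈ 6.04687
95% CI: 114 ± 6.04687 = [107.95313, 120.04687]

[107.95, 120.05]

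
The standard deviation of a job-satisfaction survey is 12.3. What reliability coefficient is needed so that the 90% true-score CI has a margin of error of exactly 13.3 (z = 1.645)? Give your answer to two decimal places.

SEM needed = half-width / z = 13.3/1.645 ≈ 8.0851
Required reliability = 1 − (SEM/SD)² = 1 − 0.4321 ≈ 0.5679

0.57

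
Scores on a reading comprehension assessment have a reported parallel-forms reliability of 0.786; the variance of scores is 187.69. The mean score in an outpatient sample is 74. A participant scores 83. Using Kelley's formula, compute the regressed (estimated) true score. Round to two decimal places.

81.07

T̂ = 0.786(83) + 0.214(74) ≃ 81.074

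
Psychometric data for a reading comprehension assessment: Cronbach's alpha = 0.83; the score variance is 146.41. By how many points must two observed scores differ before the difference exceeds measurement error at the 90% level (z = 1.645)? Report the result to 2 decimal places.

11.61

SD = √146.41 = 12.1000
The standard error of measurement is 12.1000·√(1 − 0.8300) ≈ 12.1000·0.4123 ≈ 4.9890.
SE_diff = SEM · √2 ≈ 4.9890 · 1.4142 ≈ 7.0555
Minimum reliable difference = 1.645 · SE_diff ≈ 1.645 · 7.0555 ≈ 11.6062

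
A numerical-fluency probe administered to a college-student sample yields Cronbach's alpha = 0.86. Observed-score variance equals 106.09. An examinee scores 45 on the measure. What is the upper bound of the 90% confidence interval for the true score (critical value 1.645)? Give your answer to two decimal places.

51.34

σ = 106.09^(1/2) = 10.3000
SEM = 10.3000*√(1 − 0.8600) ≈ 3.8539
Half-width = 1.645*3.8539 ≈ 6.3397
Upper limit = 45 + 6.3397 ≈ 51.3397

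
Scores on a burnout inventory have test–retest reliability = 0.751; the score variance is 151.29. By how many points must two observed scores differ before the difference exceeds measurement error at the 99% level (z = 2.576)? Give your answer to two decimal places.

22.36

σ = 151.29^(1/2) = 12.3000
SEM = 12.3000*√(1 − 0.7510) ≈ 6.1377
SE_diff = √2 * SEM ≈ 8.6800
Smallest detectable difference = 2.576*8.6800 ≈ 22.3597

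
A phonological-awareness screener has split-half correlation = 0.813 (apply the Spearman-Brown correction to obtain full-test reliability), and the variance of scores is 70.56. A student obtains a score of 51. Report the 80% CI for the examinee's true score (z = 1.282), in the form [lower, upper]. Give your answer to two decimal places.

[47.54, 54.46]

SD = √70.56 ≈ 8.400
r_full = 2·0.813 / (1 + 0.813) ≈ 0.897
SEM = 8.400 · √(1 − 0.897) = 8.400 · √0.103 ≈ 8.400 · 0.321 ≈ 2.698
1.282 · SEM ≈ 3.459
CI = 51 ± 3.459 → [47.541, 54.459]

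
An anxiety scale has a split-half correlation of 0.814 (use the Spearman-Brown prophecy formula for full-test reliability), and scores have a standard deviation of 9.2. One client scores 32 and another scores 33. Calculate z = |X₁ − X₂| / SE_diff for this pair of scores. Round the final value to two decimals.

r_full = 2·0.814 / (1 + 0.814) ≃ 0.8975
SEM = 9.2000 * √(1 − 0.8975) = 9.2000 * √0.1025 ≃ 9.2000 * 0.3202 ≃ 2.9460
Standard error of the difference = 2.9460·√2 ≃ 4.1662
z = |32 − 33| / 4.1662 = 1 / 4.1662 ≃ 0.2400

0.24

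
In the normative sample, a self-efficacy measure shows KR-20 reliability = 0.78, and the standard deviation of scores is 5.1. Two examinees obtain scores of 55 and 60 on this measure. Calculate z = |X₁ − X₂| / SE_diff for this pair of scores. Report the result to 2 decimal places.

1.48

The standard error of measurement is 5.100*√(1 − 0.780) ≈ 5.100*0.469 ≈ 2.392.
SE_diff = SEM * √2 ≈ 2.392 * 1.414 ≈ 3.383
z = |55 − 60| / 3.383 = 5 / 3.383 ≈ 1.478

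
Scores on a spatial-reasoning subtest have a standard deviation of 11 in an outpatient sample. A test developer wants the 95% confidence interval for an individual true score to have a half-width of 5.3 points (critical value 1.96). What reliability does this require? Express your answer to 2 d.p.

0.94

SEM needed = half-width / z = 5.3/1.96 ≈ 2.704
r = 1 − (2.704/11)² ≈ 1 − 0.060 ≈ 0.940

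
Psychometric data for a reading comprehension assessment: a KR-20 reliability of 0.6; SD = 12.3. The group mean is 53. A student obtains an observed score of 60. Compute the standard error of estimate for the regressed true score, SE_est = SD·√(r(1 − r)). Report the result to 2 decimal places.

6.03

SE_est = 12.30000·√[r(1 − r)] ≈ 6.02574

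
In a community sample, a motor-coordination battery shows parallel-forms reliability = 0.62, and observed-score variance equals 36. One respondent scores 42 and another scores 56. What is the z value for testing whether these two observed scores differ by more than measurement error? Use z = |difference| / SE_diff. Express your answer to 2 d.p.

σ = 36^(1/2) = 6.000
SEM = 6.000 · √(1 − 0.620) = 6.000 · √0.380 ≈ 6.000 · 0.616 ≈ 3.699
Standard error of the difference = 3.699·√2 ≈ 5.231
z = |42 − 56| / 5.231 = 14 / 5.231 ≈ 2.677

2.68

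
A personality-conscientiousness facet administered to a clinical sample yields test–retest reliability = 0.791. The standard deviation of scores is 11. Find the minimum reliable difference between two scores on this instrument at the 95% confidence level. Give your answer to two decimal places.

SEM = 11.000 × √(1 − 0.791) = 11.000 × √0.209 ≈ 11.000 × 0.457 ≈ 5.029
SE_diff = SEM × √2 ≈ 5.029 × 1.414 ≈ 7.112
Minimum reliable difference = 1.96 × SE_diff ≈ 1.96 × 7.112 ≈ 13.939

13.94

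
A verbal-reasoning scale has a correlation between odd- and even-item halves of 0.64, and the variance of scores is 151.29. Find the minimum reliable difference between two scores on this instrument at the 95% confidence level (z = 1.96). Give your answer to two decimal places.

15.97

SD = √151.29 ≈ 12.300
Spearman-Brown: r = 2(0.64) / (1 + 0.64) = 1.280 / 1.640 ≈ 0.780
SEM = 12.300*√(1 − 0.780) ≈ 5.763
SE_diff = SEM * √2 ≈ 5.763 * 1.414 ≈ 8.150
Minimum reliable difference = 1.96 * SE_diff ≈ 1.96 * 8.150 ≈ 15.974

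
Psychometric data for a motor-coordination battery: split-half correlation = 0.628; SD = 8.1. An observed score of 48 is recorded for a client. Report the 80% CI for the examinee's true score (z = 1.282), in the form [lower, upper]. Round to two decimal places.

[43.04, 52.96]

Full-length reliability (Spearman-Brown) = 2(0.628)/(1+0.628) ≃ 0.7715
The standard error of measurement is 8.1000*√(1 − 0.7715) ≃ 8.1000*0.4780 ≃ 3.8719.
1.282 * SEM ≃ 4.9638
CI = 48 ± 4.9638 → [43.0362, 52.9638]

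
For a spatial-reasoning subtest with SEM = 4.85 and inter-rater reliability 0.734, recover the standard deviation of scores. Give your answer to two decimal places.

9.40

σ = SEM·(1 − r)^(−1/2) ≈ 4.85·1.9389 ≈ 9.4037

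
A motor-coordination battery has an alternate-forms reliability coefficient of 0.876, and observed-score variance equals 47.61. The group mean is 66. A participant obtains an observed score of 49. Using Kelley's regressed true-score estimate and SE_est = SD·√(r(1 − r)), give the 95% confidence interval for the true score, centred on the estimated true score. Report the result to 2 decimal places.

[46.65, 55.57]

SD = √47.61 = 6.900
Estimated true score = 0.876·49 + (1 − 0.876)·66 ≈ 51.108
SE_est = 6.900·√[r(1 − r)] ≈ 2.274
95% CI: 51.108 ± 4.457 ≈ (46.651, 55.565)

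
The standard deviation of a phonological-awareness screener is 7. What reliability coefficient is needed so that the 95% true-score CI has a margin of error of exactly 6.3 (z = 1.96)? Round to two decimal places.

0.79

Required SEM = 6.3 / 1.96 ≈ 3.21429
Required reliability = 1 − (SEM/SD)² = 1 − 0.21085 ≈ 0.78915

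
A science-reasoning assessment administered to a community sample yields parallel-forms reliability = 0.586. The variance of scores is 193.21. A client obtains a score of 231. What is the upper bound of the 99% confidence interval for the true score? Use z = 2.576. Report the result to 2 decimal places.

SD = √193.21 = 13.900
SEM = 13.900 × √(1 − 0.586) = 13.900 × √0.414 ≈ 13.900 × 0.643 ≈ 8.944
Margin = 2.576 × 8.944 ≈ 23.039
Upper bound: 231 + 23.039 = 254.039

254.04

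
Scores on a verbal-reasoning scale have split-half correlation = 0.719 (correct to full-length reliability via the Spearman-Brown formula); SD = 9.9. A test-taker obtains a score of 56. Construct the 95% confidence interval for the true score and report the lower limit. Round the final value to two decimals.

48.15

Full-length reliability (Spearman-Brown) = 2(0.719)/(1+0.719) ≈ 0.83653
SEM = 9.90000·√(1 − 0.83653) ≈ 4.00268
Margin = 1.96 · 4.00268 ≈ 7.84524
Lower limit = 56 − 7.84524 ≈ 48.15476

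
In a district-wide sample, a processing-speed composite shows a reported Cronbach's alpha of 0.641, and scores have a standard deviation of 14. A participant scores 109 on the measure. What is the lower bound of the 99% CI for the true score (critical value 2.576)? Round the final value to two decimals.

87.39

SEM = 14.00000*√(1 − 0.64100) ≃ 8.38833
Half-width = 2.576*8.38833 ≃ 21.60833
Lower limit = 109 − 21.60833 ≃ 87.39167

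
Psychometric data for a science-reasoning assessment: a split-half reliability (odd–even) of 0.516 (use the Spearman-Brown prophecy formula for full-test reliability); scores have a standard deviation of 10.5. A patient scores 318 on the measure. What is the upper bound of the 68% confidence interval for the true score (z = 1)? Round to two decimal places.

Full-length reliability (Spearman-Brown) = 2(0.516)/(1+0.516) ≈ 0.681
The standard error of measurement is 10.500×√(1 − 0.681) ≈ 10.500×0.565 ≈ 5.933.
Half-width = 1×5.933 ≈ 5.933
Upper bound: 318 + 5.933 = 323.933

323.93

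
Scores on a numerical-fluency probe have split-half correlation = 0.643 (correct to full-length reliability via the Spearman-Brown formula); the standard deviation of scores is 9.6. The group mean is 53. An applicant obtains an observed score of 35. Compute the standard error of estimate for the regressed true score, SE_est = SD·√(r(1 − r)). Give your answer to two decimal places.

3.96

Full-length reliability (Spearman-Brown) = 2(0.643)/(1+0.643) ≈ 0.78271
SE_est = 9.60000·√[r(1 − r)] ≈ 3.95903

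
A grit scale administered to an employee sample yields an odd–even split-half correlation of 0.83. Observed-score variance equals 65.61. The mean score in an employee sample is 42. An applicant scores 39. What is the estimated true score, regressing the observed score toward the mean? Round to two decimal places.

39.28

Spearman-Brown: r = 2(0.83) / (1 + 0.83) = 1.660 / 1.830 ≈ 0.907
T̂ = r·X + (1 − r)·M = 0.907*39 + 0.093*42 ≈ 35.377 + 3.902 ≈ 39.279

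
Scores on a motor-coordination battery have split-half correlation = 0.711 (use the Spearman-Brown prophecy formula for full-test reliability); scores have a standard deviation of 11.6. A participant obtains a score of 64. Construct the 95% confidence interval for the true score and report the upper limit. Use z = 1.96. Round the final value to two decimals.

73.34

r_full = 2·0.711 / (1 + 0.711) ≈ 0.831
SEM = 11.600×√(1 − 0.831) ≈ 4.767
1.96 × SEM ≈ 9.344
Upper bound: 64 + 9.344 = 73.344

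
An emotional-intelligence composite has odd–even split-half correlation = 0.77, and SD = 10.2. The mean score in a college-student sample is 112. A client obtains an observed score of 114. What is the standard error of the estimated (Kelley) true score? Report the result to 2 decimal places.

3.43

Spearman-Brown: r = 2(0.77) / (1 + 0.77) = 1.54000 / 1.77000 ≈ 0.87006
SE_est = SD × √(r(1 − r)) = 10.20000 × √0.11306 ≈ 10.20000 × 0.33624 ≈ 3.42966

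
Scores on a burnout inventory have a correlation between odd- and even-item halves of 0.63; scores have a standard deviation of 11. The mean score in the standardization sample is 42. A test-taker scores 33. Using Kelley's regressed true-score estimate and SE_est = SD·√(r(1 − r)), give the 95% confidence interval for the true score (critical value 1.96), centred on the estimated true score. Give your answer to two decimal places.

Spearman-Brown: r = 2(0.63) / (1 + 0.63) = 1.2600 / 1.6300 ≃ 0.7730
Estimated true score = 0.7730·33 + (1 − 0.7730)·42 ≃ 35.0429
SE_est = SD · √(r(1 − r)) = 11.0000 · √0.1755 ≃ 11.0000 · 0.4189 ≃ 4.6078
CI = 35.0429 ± 1.96 · 4.6078 → [26.0117, 44.0742]

[26.01, 44.07]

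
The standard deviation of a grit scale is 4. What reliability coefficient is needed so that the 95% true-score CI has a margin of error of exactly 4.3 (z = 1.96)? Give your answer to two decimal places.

0.70

SEM needed = half-width / z = 4.3/1.96 ≈ 2.194
Required reliability = 1 − (SEM/SD)² = 1 − 0.301 ≈ 0.699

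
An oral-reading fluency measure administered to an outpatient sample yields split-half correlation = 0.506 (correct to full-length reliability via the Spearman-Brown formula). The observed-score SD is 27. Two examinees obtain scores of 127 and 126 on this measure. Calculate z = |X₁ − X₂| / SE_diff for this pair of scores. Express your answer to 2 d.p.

0.05

r_full = 2·0.506 / (1 + 0.506) ≈ 0.67198
The standard error of measurement is 27.00000*√(1 − 0.67198) ≈ 27.00000*0.57273 ≈ 15.46375.
SE_diff = SEM * √2 ≈ 15.46375 * 1.41421 ≈ 21.86904
z = 1 / 21.86904 ≈ 0.04573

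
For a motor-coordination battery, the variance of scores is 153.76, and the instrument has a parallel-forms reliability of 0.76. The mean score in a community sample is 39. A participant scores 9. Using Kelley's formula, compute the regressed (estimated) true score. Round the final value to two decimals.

16.20

T̂ = 0.76000(9) + 0.24000(39) ≈ 16.20000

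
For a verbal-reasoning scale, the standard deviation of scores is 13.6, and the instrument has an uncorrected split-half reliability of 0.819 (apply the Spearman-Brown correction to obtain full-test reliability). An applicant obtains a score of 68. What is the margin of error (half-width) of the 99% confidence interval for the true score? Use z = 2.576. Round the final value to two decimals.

r_full = 2·0.819 / (1 + 0.819) ≈ 0.90049
SEM = 13.60000 * √(1 − 0.90049) = 13.60000 * √0.09951 ≈ 13.60000 * 0.31544 ≈ 4.29004
Half-width = 2.576*4.29004 ≈ 11.05116

11.05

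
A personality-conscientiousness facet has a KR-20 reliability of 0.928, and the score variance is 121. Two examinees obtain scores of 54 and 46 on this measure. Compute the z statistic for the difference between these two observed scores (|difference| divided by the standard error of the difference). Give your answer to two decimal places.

1.92

SD = √121 = 11.0000
SEM = 11.0000 × √(1 − 0.9280) = 11.0000 × √0.0720 ≃ 11.0000 × 0.2683 ≃ 2.9516
SE_diff = √2 × SEM ≃ 4.1742
z = |54 − 46| / 4.1742 = 8 / 4.1742 ≃ 1.9165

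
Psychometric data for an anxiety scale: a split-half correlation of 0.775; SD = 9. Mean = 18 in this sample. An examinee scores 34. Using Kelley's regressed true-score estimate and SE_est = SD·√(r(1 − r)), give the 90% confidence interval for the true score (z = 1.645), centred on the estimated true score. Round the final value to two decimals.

Full-length reliability (Spearman-Brown) = 2(0.775)/(1+0.775) ≈ 0.873
Estimated true score = 0.873·34 + (1 − 0.873)·18 ≈ 31.972
SE_est = SD · √(r(1 − r)) = 9.000 · √0.111 ≈ 9.000 · 0.333 ≈ 2.994
CI = 31.972 ± 1.645 · 2.994 → [27.046, 36.898]

[27.05, 36.90]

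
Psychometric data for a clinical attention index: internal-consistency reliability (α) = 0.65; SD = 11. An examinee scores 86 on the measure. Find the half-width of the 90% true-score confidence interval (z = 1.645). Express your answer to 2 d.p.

10.71

SEM = 11.00000*√(1 − 0.65000) ≈ 6.50769
1.645 * SEM ≈ 10.70515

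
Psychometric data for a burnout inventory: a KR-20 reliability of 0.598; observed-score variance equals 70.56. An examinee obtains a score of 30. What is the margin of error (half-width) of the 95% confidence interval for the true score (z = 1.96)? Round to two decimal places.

10.44

SD = √70.56 = 8.40000
The standard error of measurement is 8.40000*√(1 − 0.59800) ≃ 8.40000*0.63403 ≃ 5.32589.
1.96 * SEM ≃ 10.43875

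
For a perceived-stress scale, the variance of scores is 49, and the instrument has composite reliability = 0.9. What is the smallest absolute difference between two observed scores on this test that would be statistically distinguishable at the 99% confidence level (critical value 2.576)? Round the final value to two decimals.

8.06

σ = 49^(1/2) = 7.000
The standard error of measurement is 7.000×√(1 − 0.900) ≈ 7.000×0.316 ≈ 2.214.
SE_diff = SEM × √2 ≈ 2.214 × 1.414 ≈ 3.130
Smallest detectable difference = 2.576×3.130 ≈ 8.064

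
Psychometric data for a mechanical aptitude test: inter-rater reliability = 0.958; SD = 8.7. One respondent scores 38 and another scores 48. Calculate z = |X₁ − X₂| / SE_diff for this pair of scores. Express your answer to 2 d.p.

3.97

SEM = 8.70000 × √(1 − 0.95800) = 8.70000 × √0.04200 ≈ 8.70000 × 0.20494 ≈ 1.78297
SE_diff = √2 × SEM ≈ 2.52150
z = 10 / 2.52150 ≈ 3.96589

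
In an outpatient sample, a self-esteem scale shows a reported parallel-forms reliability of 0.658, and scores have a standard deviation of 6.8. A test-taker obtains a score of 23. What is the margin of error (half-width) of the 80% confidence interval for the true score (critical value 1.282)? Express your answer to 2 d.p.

5.10

SEM = 6.8000 · √(1 − 0.6580) = 6.8000 · √0.3420 ≈ 6.8000 · 0.5848 ≈ 3.9767
1.282 · SEM ≈ 5.0981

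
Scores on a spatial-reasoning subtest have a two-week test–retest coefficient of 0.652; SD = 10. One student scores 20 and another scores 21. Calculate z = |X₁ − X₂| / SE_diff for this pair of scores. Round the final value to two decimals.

SEM = 10.0000 × √(1 − 0.6520) = 10.0000 × √0.3480 ≃ 10.0000 × 0.5899 ≃ 5.8992
Standard error of the difference = 5.8992·√2 ≃ 8.3427
z = |20 − 21| / 8.3427 = 1 / 8.3427 ≃ 0.1199

0.12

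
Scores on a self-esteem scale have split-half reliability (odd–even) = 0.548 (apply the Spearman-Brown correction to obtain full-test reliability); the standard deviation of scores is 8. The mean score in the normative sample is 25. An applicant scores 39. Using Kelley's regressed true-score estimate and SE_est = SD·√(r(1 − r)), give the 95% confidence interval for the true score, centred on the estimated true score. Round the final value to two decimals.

[27.78, 42.04]

Spearman-Brown: r = 2(0.548) / (1 + 0.548) = 1.0960 / 1.5480 ≈ 0.7080
T̂ = r·X + (1 − r)·M = 0.7080*39 + 0.2920*25 ≈ 27.6124 + 7.2997 ≈ 34.9121
SE_est = SD * √(r(1 − r)) = 8.0000 * √0.2067 ≈ 8.0000 * 0.4547 ≈ 3.6374
CI = 34.9121 ± 1.96 * 3.6374 → [27.7828, 42.0415]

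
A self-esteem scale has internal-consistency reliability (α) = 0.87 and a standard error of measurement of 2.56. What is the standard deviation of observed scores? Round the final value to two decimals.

SD = 2.56 / √(1 − 0.87) ≈ 7.1002

7.10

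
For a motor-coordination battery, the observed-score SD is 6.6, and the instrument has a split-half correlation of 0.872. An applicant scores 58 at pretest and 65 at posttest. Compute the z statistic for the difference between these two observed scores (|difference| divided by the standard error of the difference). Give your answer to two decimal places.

2.87

Full-length reliability (Spearman-Brown) = 2(0.872)/(1+0.872) ≃ 0.932
SEM = 6.600·√(1 − 0.932) ≃ 1.726
SE_diff = √2 · SEM ≃ 2.441
z = |58 − 65| / 2.441 = 7 / 2.441 ≃ 2.868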